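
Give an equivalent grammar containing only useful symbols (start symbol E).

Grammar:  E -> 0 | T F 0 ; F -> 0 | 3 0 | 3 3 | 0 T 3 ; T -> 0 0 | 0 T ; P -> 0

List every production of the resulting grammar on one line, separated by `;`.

Generating nonterminals: {E, F, P, T}.
Reachable from E after that: {E, F, T}.
Removed useless symbols: {P} and every production mentioning them.

E -> 0 | T F 0; F -> 0 | 3 0 | 3 3 | 0 T 3; T -> 0 0 | 0 T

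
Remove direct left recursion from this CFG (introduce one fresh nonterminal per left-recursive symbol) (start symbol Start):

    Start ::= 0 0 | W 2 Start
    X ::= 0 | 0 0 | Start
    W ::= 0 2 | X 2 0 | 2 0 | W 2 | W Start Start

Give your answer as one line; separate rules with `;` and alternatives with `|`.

Start ::= 0 0 | W 2 Start; X ::= 0 | 0 0 | Start; W ::= 0 2 W1 | X 2 0 W1 | 2 0 W1; W1 ::= 2 W1 | Start Start W1 | ε

Left recursion appears on W.
For W: α = {2, Start Start}, β = {0 2, X 2 0, 2 0}. Rewrite as W → β W1 and W1 → α W1 | ε.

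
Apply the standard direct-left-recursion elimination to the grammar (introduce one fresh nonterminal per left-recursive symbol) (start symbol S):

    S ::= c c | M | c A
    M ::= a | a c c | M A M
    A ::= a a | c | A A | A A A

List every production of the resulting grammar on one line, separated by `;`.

S ::= c c | M | c A; M ::= a M' | a c c M'; A ::= a a A' | c A'; M' ::= A M M' | ε; A' ::= A A' | A A A' | ε

Directly left-recursive nonterminals: M, A.
For M: α = {A M}, β = {a, a c c}. Rewrite as M → β M' and M' → α M' | ε.
For A: α = {A, A A}, β = {a a, c}. Rewrite as A → β A' and A' → α A' | ε.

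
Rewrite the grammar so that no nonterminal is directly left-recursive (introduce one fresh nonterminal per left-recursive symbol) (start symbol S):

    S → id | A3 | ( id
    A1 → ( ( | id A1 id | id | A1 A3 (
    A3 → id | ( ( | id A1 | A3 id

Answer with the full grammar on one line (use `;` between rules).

S → id | A3 | ( id; A1 → ( ( A1' | id A1 id A1' | id A1'; A3 → id A3' | ( ( A3' | id A1 A3'; A1' → A3 ( A1' | ε; A3' → id A3' | ε

Directly left-recursive nonterminals: A1, A3.
For A1: α = {A3 (}, β = {( (, id A1 id, id}. Rewrite as A1 → β A1' and A1' → α A1' | ε.
For A3: α = {id}, β = {id, ( (, id A1}. Rewrite as A3 → β A3' and A3' → α A3' | ε.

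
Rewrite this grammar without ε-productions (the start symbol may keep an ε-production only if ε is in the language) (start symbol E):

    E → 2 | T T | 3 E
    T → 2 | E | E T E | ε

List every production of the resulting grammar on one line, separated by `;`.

Nullable nonterminals: {E, T}.
ε ∈ L(G) since E is nullable, so keep E → ε.
Expand every rule over subsets of its nullable positions: E → T T gives T T | T. E → 3 E gives 3 E | 3. T → E T E gives E T E | E T | E E | T E.

E → 2 | T T | T | 3 E | 3 | ε; T → 2 | E | E T E | E T | E E | T E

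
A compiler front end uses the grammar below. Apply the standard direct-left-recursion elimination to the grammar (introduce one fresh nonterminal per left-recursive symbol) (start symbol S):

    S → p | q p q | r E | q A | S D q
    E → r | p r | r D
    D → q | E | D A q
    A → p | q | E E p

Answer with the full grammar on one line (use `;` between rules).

S → p S' | q p q S' | r E S' | q A S'; E → r | p r | r D; D → q D' | E D'; A → p | q | E E p; S' → D q S' | ε; D' → A q D' | ε

Left recursion appears on S, D.
For S: α = {D q}, β = {p, q p q, r E, q A}. Rewrite as S → β S' and S' → α S' | ε.
For D: α = {A q}, β = {q, E}. Rewrite as D → β D' and D' → α D' | ε.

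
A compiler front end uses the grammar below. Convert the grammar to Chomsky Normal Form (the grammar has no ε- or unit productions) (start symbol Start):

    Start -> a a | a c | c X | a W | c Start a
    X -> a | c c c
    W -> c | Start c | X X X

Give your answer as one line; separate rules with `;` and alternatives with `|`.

Introduce a nonterminal for each terminal appearing in a rule of length ≥ 2: X1 → a, X2 → c.
Binarize each right-hand side of length ≥ 3 by chaining fresh nonterminals (Y1, Y2, …): affected rules were Start → X2 Start X1; X → X2 X2 X2; W → X X X.

Start -> X1 X1 | X1 X2 | X2 X | X1 W | X2 Y1; X -> a | X2 Y2; W -> c | Start X2 | X Y3; X1 -> a; X2 -> c; Y1 -> Start X1; Y2 -> X2 X2; Y3 -> X X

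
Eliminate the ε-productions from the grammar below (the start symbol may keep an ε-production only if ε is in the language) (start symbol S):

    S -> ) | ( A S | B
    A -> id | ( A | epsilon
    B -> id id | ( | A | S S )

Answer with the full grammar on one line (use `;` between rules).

Nullable set = {A, B, S}.
ε ∈ L(G) since S is nullable, so keep S → ε.
Expand every rule over subsets of its nullable positions: S → ( A S gives ( A S | ( A | ( S | (. A → ( A gives ( A | (. B → S S ) gives S S ) | S ) | ).

S -> ) | ( A S | ( A | ( S | ( | B | ε; A -> id | ( A | (; B -> id id | ( | A | S S ) | S ) | )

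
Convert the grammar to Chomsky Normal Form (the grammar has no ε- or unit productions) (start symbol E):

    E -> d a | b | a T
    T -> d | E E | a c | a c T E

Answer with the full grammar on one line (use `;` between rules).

E -> X1 X2 | b | X2 T; T -> d | E E | X2 X3 | X2 Y1; X1 -> d; X2 -> a; X3 -> c; Y1 -> X3 Y2; Y2 -> T E

Introduce a nonterminal for each terminal appearing in a rule of length ≥ 2: X1 → d, X2 → a, X3 → c.
Binarize each right-hand side of length ≥ 3 by chaining fresh nonterminals (Y1, Y2, …): affected rules were T → X2 X3 T E.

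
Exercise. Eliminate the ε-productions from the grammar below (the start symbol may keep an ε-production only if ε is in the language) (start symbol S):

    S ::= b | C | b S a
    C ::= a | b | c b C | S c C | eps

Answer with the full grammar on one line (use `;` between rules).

S ::= b | C | b S a | b a | eps; C ::= a | b | c b C | c b | S c C | S c | c C | c

The nullable symbols are {C, S}.
ε ∈ L(G) since S is nullable, so keep S → ε.
Expand every rule over subsets of its nullable positions: S → b S a gives b S a | b a. C → c b C gives c b C | c b. C → S c C gives S c C | S c | c C | c.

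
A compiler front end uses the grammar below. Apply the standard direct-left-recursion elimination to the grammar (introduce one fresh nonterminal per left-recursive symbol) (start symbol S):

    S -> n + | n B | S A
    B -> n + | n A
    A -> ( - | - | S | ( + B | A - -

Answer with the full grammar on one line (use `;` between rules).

S, A are directly left-recursive.
For S: α = {A}, β = {n +, n B}. Rewrite as S → β S' and S' → α S' | ε.
For A: α = {- -}, β = {( -, -, S, ( + B}. Rewrite as A → β A' and A' → α A' | ε.

S -> n + S' | n B S'; B -> n + | n A; A -> ( - A' | - A' | S A' | ( + B A'; S' -> A S' | ε; A' -> - - A' | ε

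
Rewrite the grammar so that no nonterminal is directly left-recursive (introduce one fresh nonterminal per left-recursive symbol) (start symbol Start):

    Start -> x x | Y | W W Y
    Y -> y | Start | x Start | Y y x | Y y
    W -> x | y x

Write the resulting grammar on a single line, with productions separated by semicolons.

Left recursion appears on Y.
For Y: α = {y x, y}, β = {y, Start, x Start}. Rewrite as Y → β Y1 and Y1 → α Y1 | ε.

Start -> x x | Y | W W Y; Y -> y Y1 | Start Y1 | x Start Y1; W -> x | y x; Y1 -> y x Y1 | y Y1 | epsilon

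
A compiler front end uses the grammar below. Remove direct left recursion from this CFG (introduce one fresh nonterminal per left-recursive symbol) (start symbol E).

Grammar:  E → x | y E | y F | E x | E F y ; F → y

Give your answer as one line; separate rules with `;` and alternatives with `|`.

E → x E' | y E E' | y F E'; F → y; E' → x E' | F y E' | ε

Directly left-recursive nonterminal: E.
For E: α = {x, F y}, β = {x, y E, y F}. Rewrite as E → β E' and E' → α E' | ε.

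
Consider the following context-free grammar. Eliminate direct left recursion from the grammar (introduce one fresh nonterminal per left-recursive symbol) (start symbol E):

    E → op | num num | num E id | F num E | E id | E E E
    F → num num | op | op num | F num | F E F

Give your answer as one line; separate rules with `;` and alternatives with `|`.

E, F are directly left-recursive.
For E: α = {id, E E}, β = {op, num num, num E id, F num E}. Rewrite as E → β E' and E' → α E' | ε.
For F: α = {num, E F}, β = {num num, op, op num}. Rewrite as F → β F' and F' → α F' | ε.

E → op E' | num num E' | num E id E' | F num E E'; F → num num F' | op F' | op num F'; E' → id E' | E E E' | ε; F' → num F' | E F F' | ε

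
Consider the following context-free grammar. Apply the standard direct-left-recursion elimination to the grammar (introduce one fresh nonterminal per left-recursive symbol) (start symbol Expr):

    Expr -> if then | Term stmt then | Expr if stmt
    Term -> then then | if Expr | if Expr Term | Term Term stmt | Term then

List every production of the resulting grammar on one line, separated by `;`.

Expr -> if then Expr1 | Term stmt then Expr1; Term -> then then Term1 | if Expr Term1 | if Expr Term Term1; Expr1 -> if stmt Expr1 | ε; Term1 -> Term stmt Term1 | then Term1 | ε

Directly left-recursive nonterminals: Expr, Term.
For Expr: α = {if stmt}, β = {if then, Term stmt then}. Rewrite as Expr → β Expr1 and Expr1 → α Expr1 | ε.
For Term: α = {Term stmt, then}, β = {then then, if Expr, if Expr Term}. Rewrite as Term → β Term1 and Term1 → α Term1 | ε.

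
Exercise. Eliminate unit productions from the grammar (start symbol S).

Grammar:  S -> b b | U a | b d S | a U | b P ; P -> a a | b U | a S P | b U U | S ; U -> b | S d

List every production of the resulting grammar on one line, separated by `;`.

S -> b b | U a | b d S | a U | b P; P -> b b | U a | b d S | a U | b P | a a | b U | a S P | b U U; U -> b | S d

Unit pairs: P ⇒* {S}.
For each unit pair (A, B), copy every non-unit production of B to A, then drop all unit productions.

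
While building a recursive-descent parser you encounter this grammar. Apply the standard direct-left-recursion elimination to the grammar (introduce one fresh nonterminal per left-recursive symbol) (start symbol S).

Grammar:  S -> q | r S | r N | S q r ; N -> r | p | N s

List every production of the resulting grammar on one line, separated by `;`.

S, N are directly left-recursive.
For S: α = {q r}, β = {q, r S, r N}. Rewrite as S → β S' and S' → α S' | ε.
For N: α = {s}, β = {r, p}. Rewrite as N → β N' and N' → α N' | ε.

S -> q S' | r S S' | r N S'; N -> r N' | p N'; S' -> q r S' | ε; N' -> s N' | ε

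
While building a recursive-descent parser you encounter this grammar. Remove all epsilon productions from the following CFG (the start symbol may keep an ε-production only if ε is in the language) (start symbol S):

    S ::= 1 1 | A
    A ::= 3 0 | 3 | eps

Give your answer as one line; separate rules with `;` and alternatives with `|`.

Nullable set = {A, S}.
ε ∈ L(G) since S is nullable, so keep S → ε.

S ::= 1 1 | A | eps; A ::= 3 0 | 3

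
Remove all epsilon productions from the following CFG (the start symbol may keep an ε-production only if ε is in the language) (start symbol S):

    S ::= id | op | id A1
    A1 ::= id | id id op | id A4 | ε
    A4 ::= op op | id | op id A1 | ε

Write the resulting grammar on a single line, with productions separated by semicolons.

Nullable set = {A1, A4}.
ε ∉ L(G), so no ε-production is kept.
Expand every rule over subsets of its nullable positions: A4 → op id A1 gives op id A1 | op id.

S ::= id | op | id A1; A1 ::= id | id id op | id A4; A4 ::= op op | id | op id A1 | op id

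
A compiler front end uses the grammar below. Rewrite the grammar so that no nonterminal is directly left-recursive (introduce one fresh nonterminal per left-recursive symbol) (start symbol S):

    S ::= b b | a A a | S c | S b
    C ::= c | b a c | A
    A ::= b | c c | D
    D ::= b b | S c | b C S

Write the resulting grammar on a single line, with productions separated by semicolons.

S is directly left-recursive.
For S: α = {c, b}, β = {b b, a A a}. Rewrite as S → β S' and S' → α S' | ε.

S ::= b b S' | a A a S'; C ::= c | b a c | A; A ::= b | c c | D; D ::= b b | S c | b C S; S' ::= c S' | b S' | ε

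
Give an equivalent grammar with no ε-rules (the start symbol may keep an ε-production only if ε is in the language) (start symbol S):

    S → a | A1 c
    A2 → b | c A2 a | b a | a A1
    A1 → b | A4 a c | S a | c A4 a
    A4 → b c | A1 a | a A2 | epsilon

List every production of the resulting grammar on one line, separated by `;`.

Nullable set = {A4}.
ε ∉ L(G), so no ε-production is kept.
Expand every rule over subsets of its nullable positions: A1 → A4 a c gives A4 a c | a c. A1 → c A4 a gives c A4 a | c a.

S → a | A1 c; A2 → b | c A2 a | b a | a A1; A1 → b | A4 a c | a c | S a | c A4 a | c a; A4 → b c | A1 a | a A2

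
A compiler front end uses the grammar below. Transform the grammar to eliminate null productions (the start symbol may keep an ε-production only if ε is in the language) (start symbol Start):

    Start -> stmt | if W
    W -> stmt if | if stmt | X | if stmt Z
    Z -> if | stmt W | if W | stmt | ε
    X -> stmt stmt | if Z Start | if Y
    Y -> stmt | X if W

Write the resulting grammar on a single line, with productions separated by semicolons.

Start -> stmt | if W; W -> stmt if | if stmt | X | if stmt Z; Z -> if | stmt W | if W | stmt; X -> stmt stmt | if Z Start | if Start | if Y; Y -> stmt | X if W

Nullable nonterminals: {Z}.
ε ∉ L(G), so no ε-production is kept.
Add the nullable-subset variants: X → if Z Start gives if Z Start | if Start.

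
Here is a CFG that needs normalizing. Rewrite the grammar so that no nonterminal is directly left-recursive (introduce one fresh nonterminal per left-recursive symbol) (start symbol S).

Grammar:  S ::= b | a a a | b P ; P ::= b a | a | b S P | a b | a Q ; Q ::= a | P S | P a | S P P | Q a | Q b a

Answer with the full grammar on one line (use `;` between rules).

S ::= b | a a a | b P; P ::= b a | a | b S P | a b | a Q; Q ::= a Q' | P S Q' | P a Q' | S P P Q'; Q' ::= a Q' | b a Q' | ε

Q is directly left-recursive.
For Q: α = {a, b a}, β = {a, P S, P a, S P P}. Rewrite as Q → β Q' and Q' → α Q' | ε.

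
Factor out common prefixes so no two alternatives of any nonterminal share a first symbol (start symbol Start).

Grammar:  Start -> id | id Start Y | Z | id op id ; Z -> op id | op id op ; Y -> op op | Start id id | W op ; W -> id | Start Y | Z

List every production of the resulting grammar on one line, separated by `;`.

Start -> Z | id Start1; Z -> op id Z1; Y -> op op | Start id id | W op; W -> id | Start Y | Z; Start1 -> ε | Start Y | op id; Z1 -> ε | op

Start has alternatives sharing prefix 'id': factor to Start → id Start1 with Start1 → ε | Start Y | op id.
Z has alternatives sharing prefix 'op id': factor to Z → op id Z1 with Z1 → ε | op.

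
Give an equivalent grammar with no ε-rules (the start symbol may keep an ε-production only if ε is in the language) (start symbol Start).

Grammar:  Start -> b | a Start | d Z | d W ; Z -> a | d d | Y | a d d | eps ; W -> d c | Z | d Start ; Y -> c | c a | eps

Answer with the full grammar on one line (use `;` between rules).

Nullable nonterminals: {W, Y, Z}.
ε ∉ L(G), so no ε-production is kept.
Expand every rule over subsets of its nullable positions: Start → d Z gives d Z | d.

Start -> b | a Start | d Z | d | d W; Z -> a | d d | Y | a d d; W -> d c | Z | d Start; Y -> c | c a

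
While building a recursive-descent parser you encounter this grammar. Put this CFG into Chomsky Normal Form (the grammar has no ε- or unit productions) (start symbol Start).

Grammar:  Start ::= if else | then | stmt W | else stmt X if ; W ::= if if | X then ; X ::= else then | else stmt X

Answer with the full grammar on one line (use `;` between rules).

Start ::= X1 X2 | then | X3 W | X2 Y1; W ::= X1 X1 | X X4; X ::= X2 X4 | X2 Y3; X1 ::= if; X2 ::= else; X3 ::= stmt; X4 ::= then; Y1 ::= X3 Y2; Y2 ::= X X1; Y3 ::= X3 X

Introduce a nonterminal for each terminal appearing in a rule of length ≥ 2: X1 → if, X2 → else, X3 → stmt, X4 → then.
Binarize each right-hand side of length ≥ 3 by chaining fresh nonterminals (Y1, Y2, …): affected rules were Start → X2 X3 X X1; X → X2 X3 X.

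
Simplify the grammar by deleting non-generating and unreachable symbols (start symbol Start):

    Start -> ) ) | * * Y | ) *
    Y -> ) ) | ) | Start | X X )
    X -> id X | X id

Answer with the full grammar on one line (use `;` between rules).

Start -> ) ) | * * Y | ) *; Y -> ) ) | ) | Start

Generating nonterminals: {Start, Y}.
Reachable from Start after that: {Start, Y}.
Removed useless symbols: {X} and every production mentioning them.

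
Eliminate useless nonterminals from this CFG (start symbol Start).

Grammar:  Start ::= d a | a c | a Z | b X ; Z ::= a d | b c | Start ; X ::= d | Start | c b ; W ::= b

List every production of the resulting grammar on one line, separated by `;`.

Generating nonterminals: {Start, W, X, Z}.
Reachable from Start after that: {Start, X, Z}.
Removed useless symbols: {W} and every production mentioning them.

Start ::= d a | a c | a Z | b X; Z ::= a d | b c | Start; X ::= d | Start | c b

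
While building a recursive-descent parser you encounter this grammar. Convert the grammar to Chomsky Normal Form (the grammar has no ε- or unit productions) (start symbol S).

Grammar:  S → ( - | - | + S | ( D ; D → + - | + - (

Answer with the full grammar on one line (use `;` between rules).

Introduce a nonterminal for each terminal appearing in a rule of length ≥ 2: X1 → (, X2 → -, X3 → +.
Binarize each right-hand side of length ≥ 3 by chaining fresh nonterminals (Y1, Y2, …): affected rules were D → X3 X2 X1.

S → X1 X2 | - | X3 S | X1 D; D → X3 X2 | X3 Y1; X1 → (; X2 → -; X3 → +; Y1 → X2 X1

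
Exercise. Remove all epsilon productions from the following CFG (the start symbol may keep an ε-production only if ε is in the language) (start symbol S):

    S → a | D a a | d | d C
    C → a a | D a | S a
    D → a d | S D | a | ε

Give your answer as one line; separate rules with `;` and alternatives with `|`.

The nullable symbols are {D}.
ε ∉ L(G), so no ε-production is kept.
Add the nullable-subset variants: S → D a a gives D a a | a a. C → D a gives D a | a. D → S D gives S D | S.

S → a | D a a | a a | d | d C; C → a a | D a | a | S a; D → a d | S D | S | a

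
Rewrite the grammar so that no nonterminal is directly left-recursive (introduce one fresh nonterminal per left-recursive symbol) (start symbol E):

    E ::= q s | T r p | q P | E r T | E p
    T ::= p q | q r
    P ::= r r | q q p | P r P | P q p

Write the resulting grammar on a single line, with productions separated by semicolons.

E ::= q s E' | T r p E' | q P E'; T ::= p q | q r; P ::= r r P' | q q p P'; E' ::= r T E' | p E' | ε; P' ::= r P P' | q p P' | ε

E, P are directly left-recursive.
For E: α = {r T, p}, β = {q s, T r p, q P}. Rewrite as E → β E' and E' → α E' | ε.
For P: α = {r P, q p}, β = {r r, q q p}. Rewrite as P → β P' and P' → α P' | ε.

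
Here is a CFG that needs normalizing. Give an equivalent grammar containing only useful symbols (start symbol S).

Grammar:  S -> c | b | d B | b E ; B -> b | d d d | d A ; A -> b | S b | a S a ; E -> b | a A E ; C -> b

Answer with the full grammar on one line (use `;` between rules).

Generating nonterminals: {A, B, C, E, S}.
Reachable from S after that: {A, B, E, S}.
Removed useless symbols: {C} and every production mentioning them.

S -> c | b | d B | b E; B -> b | d d d | d A; A -> b | S b | a S a; E -> b | a A E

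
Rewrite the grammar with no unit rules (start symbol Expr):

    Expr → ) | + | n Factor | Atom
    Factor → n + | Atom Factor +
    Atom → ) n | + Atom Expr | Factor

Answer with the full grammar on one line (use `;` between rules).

Unit pairs: Atom ⇒* {Factor}; Expr ⇒* {Atom, Factor}.
Replace each nonterminal's rules with the union of the non-unit rules of every nonterminal it unit-derives.

Expr → ) n | + Atom Expr | n + | Atom Factor + | ) | + | n Factor; Factor → n + | Atom Factor +; Atom → ) n | + Atom Expr | n + | Atom Factor +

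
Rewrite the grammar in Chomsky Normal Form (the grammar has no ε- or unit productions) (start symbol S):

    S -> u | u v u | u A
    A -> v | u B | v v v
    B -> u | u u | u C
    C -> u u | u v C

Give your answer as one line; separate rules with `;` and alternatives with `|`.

Introduce a nonterminal for each terminal appearing in a rule of length ≥ 2: X1 → u, X2 → v.
Binarize each right-hand side of length ≥ 3 by chaining fresh nonterminals (Y1, Y2, …): affected rules were S → X1 X2 X1; A → X2 X2 X2; C → X1 X2 C.

S -> u | X1 Y1 | X1 A; A -> v | X1 B | X2 Y2; B -> u | X1 X1 | X1 C; C -> X1 X1 | X1 Y3; X1 -> u; X2 -> v; Y1 -> X2 X1; Y2 -> X2 X2; Y3 -> X2 C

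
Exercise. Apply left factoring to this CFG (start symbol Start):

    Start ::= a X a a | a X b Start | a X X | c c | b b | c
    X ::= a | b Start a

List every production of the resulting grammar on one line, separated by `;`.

Start ::= b b | a X Start1 | c Start2; X ::= a | b Start a; Start1 ::= a a | b Start | X; Start2 ::= c | ε

Start has alternatives sharing prefix 'a X': factor to Start → a X Start1 with Start1 → a a | b Start | X.
Start has alternatives sharing prefix 'c': factor to Start → c Start2 with Start2 → c | ε.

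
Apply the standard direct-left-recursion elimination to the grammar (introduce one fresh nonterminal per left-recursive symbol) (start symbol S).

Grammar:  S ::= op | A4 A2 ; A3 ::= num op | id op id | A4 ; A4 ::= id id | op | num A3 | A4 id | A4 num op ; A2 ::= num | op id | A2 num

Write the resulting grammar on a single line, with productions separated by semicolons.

S ::= op | A4 A2; A3 ::= num op | id op id | A4; A4 ::= id id A4' | op A4' | num A3 A4'; A2 ::= num A2' | op id A2'; A4' ::= id A4' | num op A4' | ε; A2' ::= num A2' | ε

Directly left-recursive nonterminals: A4, A2.
For A4: α = {id, num op}, β = {id id, op, num A3}. Rewrite as A4 → β A4' and A4' → α A4' | ε.
For A2: α = {num}, β = {num, op id}. Rewrite as A2 → β A2' and A2' → α A2' | ε.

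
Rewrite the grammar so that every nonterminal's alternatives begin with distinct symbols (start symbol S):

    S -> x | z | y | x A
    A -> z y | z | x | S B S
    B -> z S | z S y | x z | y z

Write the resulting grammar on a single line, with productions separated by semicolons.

S has alternatives sharing prefix 'x': factor to S → x S' with S' → ε | A.
A has alternatives sharing prefix 'z': factor to A → z A' with A' → y | ε.
B has alternatives sharing prefix 'z S': factor to B → z S B' with B' → ε | y.

S -> z | y | x S'; A -> x | S B S | z A'; B -> x z | y z | z S B'; S' -> eps | A; A' -> y | eps; B' -> eps | y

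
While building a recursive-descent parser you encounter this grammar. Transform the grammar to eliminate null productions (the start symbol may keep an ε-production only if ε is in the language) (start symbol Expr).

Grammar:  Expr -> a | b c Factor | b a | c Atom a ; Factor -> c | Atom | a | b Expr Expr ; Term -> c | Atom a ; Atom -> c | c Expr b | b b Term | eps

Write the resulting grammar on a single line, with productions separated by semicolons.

Expr -> a | b c Factor | b c | b a | c Atom a | c a; Factor -> c | Atom | a | b Expr Expr; Term -> c | Atom a | a; Atom -> c | c Expr b | b b Term

The nullable symbols are {Atom, Factor}.
ε ∉ L(G), so no ε-production is kept.
For each production, add variants omitting each subset of nullable occurrences: Expr → b c Factor gives b c Factor | b c. Expr → c Atom a gives c Atom a | c a. Term → Atom a gives Atom a | a.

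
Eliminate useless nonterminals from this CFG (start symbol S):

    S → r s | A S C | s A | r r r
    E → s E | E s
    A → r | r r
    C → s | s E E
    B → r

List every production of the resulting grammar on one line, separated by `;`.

Generating nonterminals: {A, B, C, S}.
Reachable from S after that: {A, C, S}.
Removed useless symbols: {B, E} and every production mentioning them.

S → r s | A S C | s A | r r r; A → r | r r; C → s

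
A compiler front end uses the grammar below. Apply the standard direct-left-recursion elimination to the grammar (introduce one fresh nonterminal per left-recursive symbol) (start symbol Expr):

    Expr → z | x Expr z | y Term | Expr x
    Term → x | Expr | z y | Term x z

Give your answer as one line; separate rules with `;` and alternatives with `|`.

Expr → z Expr1 | x Expr z Expr1 | y Term Expr1; Term → x Term1 | Expr Term1 | z y Term1; Expr1 → x Expr1 | ε; Term1 → x z Term1 | ε

Expr, Term are directly left-recursive.
For Expr: α = {x}, β = {z, x Expr z, y Term}. Rewrite as Expr → β Expr1 and Expr1 → α Expr1 | ε.
For Term: α = {x z}, β = {x, Expr, z y}. Rewrite as Term → β Term1 and Term1 → α Term1 | ε.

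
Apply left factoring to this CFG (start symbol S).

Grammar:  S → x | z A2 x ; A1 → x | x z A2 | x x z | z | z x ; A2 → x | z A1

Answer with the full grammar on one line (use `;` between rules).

A1 has alternatives sharing prefix 'x': factor to A1 → x A1' with A1' → ε | z A2 | x z.
A1 has alternatives sharing prefix 'z': factor to A1 → z A1'' with A1'' → ε | x.

S → x | z A2 x; A1 → x A1' | z A1''; A2 → x | z A1; A1' → epsilon | z A2 | x z; A1'' → epsilon | x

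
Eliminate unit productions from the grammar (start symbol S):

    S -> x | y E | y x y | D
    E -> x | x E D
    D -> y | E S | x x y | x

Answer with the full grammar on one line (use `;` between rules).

Unit pairs: S ⇒* {D}.
For each unit pair (A, B), copy every non-unit production of B to A, then drop all unit productions.

S -> y | E S | x x y | x | y E | y x y; E -> x | x E D; D -> y | E S | x x y | x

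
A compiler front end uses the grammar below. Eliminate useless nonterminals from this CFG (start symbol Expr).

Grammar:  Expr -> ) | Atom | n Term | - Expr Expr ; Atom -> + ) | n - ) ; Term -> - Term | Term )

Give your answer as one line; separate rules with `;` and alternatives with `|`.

Expr -> ) | Atom | - Expr Expr; Atom -> + ) | n - )

Generating nonterminals: {Atom, Expr}.
Reachable from Expr after that: {Atom, Expr}.
Removed useless symbols: {Term} and every production mentioning them.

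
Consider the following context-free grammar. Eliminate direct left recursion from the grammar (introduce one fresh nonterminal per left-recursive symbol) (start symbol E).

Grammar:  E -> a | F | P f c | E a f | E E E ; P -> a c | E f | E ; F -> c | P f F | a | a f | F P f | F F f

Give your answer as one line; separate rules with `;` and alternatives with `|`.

E -> a E' | F E' | P f c E'; P -> a c | E f | E; F -> c F' | P f F F' | a F' | a f F'; E' -> a f E' | E E E' | ε; F' -> P f F' | F f F' | ε

E, F are directly left-recursive.
For E: α = {a f, E E}, β = {a, F, P f c}. Rewrite as E → β E' and E' → α E' | ε.
For F: α = {P f, F f}, β = {c, P f F, a, a f}. Rewrite as F → β F' and F' → α F' | ε.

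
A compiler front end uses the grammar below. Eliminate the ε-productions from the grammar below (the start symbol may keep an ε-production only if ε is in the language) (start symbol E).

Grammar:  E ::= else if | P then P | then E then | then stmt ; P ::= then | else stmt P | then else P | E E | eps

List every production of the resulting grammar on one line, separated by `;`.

The nullable symbols are {P}.
ε ∉ L(G), so no ε-production is kept.
Add the nullable-subset variants: E → P then P gives P then P | P then | then P | then. P → else stmt P gives else stmt P | else stmt. P → then else P gives then else P | then else.

E ::= else if | P then P | P then | then P | then | then E then | then stmt; P ::= then | else stmt P | else stmt | then else P | then else | E E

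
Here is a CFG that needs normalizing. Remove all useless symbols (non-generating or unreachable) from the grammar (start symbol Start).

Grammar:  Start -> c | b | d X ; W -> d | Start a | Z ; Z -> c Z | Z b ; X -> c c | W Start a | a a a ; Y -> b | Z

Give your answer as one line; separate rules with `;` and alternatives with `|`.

Generating nonterminals: {Start, W, X, Y}.
Reachable from Start after that: {Start, W, X}.
Removed useless symbols: {Y, Z} and every production mentioning them.

Start -> c | b | d X; W -> d | Start a; X -> c c | W Start a | a a a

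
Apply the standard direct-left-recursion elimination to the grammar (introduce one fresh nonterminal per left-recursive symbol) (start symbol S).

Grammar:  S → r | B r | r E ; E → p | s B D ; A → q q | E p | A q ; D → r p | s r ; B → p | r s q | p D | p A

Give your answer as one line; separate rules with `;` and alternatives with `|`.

S → r | B r | r E; E → p | s B D; A → q q A' | E p A'; D → r p | s r; B → p | r s q | p D | p A; A' → q A' | ε

A is directly left-recursive.
For A: α = {q}, β = {q q, E p}. Rewrite as A → β A' and A' → α A' | ε.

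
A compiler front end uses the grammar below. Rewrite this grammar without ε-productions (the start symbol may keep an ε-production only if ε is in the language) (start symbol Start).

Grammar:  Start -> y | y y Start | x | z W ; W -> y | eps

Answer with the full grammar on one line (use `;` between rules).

The nullable symbols are {W}.
ε ∉ L(G), so no ε-production is kept.
For each production, add variants omitting each subset of nullable occurrences: Start → z W gives z W | z.

Start -> y | y y Start | x | z W | z; W -> y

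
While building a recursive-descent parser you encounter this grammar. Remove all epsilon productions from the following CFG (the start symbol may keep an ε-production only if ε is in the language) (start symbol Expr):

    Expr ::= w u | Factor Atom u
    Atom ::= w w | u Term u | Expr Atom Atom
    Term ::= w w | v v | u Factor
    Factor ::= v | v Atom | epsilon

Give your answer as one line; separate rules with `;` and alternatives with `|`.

The nullable symbols are {Factor}.
ε ∉ L(G), so no ε-production is kept.
Expand every rule over subsets of its nullable positions: Expr → Factor Atom u gives Factor Atom u | Atom u. Term → u Factor gives u Factor | u.

Expr ::= w u | Factor Atom u | Atom u; Atom ::= w w | u Term u | Expr Atom Atom; Term ::= w w | v v | u Factor | u; Factor ::= v | v Atom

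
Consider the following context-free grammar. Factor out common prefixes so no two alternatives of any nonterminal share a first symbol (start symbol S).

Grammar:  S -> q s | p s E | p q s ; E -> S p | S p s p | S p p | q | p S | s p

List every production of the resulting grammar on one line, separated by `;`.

S has alternatives sharing prefix 'p': factor to S → p S' with S' → s E | q s.
E has alternatives sharing prefix 'S p': factor to E → S p E' with E' → ε | s p | p.

S -> q s | p S'; E -> q | p S | s p | S p E'; S' -> s E | q s; E' -> ε | s p | p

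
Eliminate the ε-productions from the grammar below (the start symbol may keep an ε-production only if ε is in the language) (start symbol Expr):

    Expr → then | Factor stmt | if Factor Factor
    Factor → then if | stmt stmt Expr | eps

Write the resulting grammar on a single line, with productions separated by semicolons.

Nullable set = {Factor}.
ε ∉ L(G), so no ε-production is kept.
Add the nullable-subset variants: Expr → Factor stmt gives Factor stmt | stmt. Expr → if Factor Factor gives if Factor Factor | if Factor | if.

Expr → then | Factor stmt | stmt | if Factor Factor | if Factor | if; Factor → then if | stmt stmt Expr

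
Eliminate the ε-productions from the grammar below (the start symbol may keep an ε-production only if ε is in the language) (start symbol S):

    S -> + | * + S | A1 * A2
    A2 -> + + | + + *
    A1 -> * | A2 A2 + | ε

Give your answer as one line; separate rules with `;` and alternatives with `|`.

S -> + | * + S | A1 * A2 | * A2; A2 -> + + | + + *; A1 -> * | A2 A2 +

Nullable nonterminals: {A1}.
ε ∉ L(G), so no ε-production is kept.
For each production, add variants omitting each subset of nullable occurrences: S → A1 * A2 gives A1 * A2 | * A2.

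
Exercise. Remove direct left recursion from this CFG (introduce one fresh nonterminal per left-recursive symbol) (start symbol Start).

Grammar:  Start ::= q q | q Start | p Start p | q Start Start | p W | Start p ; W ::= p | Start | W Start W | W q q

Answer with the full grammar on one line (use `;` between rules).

Start ::= q q Start1 | q Start Start1 | p Start p Start1 | q Start Start Start1 | p W Start1; W ::= p W1 | Start W1; Start1 ::= p Start1 | ε; W1 ::= Start W W1 | q q W1 | ε

Start, W are directly left-recursive.
For Start: α = {p}, β = {q q, q Start, p Start p, q Start Start, p W}. Rewrite as Start → β Start1 and Start1 → α Start1 | ε.
For W: α = {Start W, q q}, β = {p, Start}. Rewrite as W → β W1 and W1 → α W1 | ε.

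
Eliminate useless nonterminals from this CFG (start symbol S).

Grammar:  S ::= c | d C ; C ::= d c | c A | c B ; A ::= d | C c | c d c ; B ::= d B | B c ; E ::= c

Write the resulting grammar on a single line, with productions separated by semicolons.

Generating nonterminals: {A, C, E, S}.
Reachable from S after that: {A, C, S}.
Removed useless symbols: {B, E} and every production mentioning them.

S ::= c | d C; C ::= d c | c A; A ::= d | C c | c d c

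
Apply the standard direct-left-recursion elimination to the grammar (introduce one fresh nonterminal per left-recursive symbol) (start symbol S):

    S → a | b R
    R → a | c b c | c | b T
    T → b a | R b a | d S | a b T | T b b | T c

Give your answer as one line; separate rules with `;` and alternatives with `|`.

Directly left-recursive nonterminal: T.
For T: α = {b b, c}, β = {b a, R b a, d S, a b T}. Rewrite as T → β T' and T' → α T' | ε.

S → a | b R; R → a | c b c | c | b T; T → b a T' | R b a T' | d S T' | a b T T'; T' → b b T' | c T' | ε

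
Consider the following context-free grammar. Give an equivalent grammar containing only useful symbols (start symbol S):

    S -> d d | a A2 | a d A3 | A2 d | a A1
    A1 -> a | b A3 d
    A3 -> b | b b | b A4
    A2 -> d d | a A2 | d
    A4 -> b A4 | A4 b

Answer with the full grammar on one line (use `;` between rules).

Generating nonterminals: {A1, A2, A3, S}.
Reachable from S after that: {A1, A2, A3, S}.
Removed useless symbols: {A4} and every production mentioning them.

S -> d d | a A2 | a d A3 | A2 d | a A1; A1 -> a | b A3 d; A3 -> b | b b; A2 -> d d | a A2 | d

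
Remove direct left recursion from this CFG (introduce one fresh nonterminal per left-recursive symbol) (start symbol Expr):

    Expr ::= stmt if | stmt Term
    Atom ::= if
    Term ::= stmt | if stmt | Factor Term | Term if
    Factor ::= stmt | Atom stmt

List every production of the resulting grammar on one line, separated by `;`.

Directly left-recursive nonterminal: Term.
For Term: α = {if}, β = {stmt, if stmt, Factor Term}. Rewrite as Term → β Term1 and Term1 → α Term1 | ε.

Expr ::= stmt if | stmt Term; Atom ::= if; Term ::= stmt Term1 | if stmt Term1 | Factor Term Term1; Factor ::= stmt | Atom stmt; Term1 ::= if Term1 | ε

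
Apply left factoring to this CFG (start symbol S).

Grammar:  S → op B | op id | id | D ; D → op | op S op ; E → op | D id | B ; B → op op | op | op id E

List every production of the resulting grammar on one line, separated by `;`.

S has alternatives sharing prefix 'op': factor to S → op S' with S' → B | id.
D has alternatives sharing prefix 'op': factor to D → op D' with D' → ε | S op.
B has alternatives sharing prefix 'op': factor to B → op B' with B' → op | ε | id E.

S → id | D | op S'; D → op D'; E → op | D id | B; B → op B'; S' → B | id; D' → ε | S op; B' → op | ε | id E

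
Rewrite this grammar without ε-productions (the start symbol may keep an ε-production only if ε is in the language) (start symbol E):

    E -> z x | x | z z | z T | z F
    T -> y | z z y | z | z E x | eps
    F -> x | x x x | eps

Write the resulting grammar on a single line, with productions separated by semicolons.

E -> z x | x | z z | z T | z | z F; T -> y | z z y | z | z E x; F -> x | x x x

Nullable nonterminals: {F, T}.
ε ∉ L(G), so no ε-production is kept.
For each production, add variants omitting each subset of nullable occurrences: E → z T gives z T | z.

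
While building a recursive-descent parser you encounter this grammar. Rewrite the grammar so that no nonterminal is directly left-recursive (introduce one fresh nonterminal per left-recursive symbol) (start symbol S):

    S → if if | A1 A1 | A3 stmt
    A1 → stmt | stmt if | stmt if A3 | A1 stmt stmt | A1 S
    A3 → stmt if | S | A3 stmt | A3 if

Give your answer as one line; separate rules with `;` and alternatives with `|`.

S → if if | A1 A1 | A3 stmt; A1 → stmt A1' | stmt if A1' | stmt if A3 A1'; A3 → stmt if A3' | S A3'; A1' → stmt stmt A1' | S A1' | eps; A3' → stmt A3' | if A3' | eps

Directly left-recursive nonterminals: A1, A3.
For A1: α = {stmt stmt, S}, β = {stmt, stmt if, stmt if A3}. Rewrite as A1 → β A1' and A1' → α A1' | ε.
For A3: α = {stmt, if}, β = {stmt if, S}. Rewrite as A3 → β A3' and A3' → α A3' | ε.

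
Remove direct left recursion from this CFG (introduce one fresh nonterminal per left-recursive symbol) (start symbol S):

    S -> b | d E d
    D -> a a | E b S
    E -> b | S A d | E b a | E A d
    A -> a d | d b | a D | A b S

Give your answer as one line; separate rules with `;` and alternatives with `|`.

S -> b | d E d; D -> a a | E b S; E -> b E' | S A d E'; A -> a d A' | d b A' | a D A'; E' -> b a E' | A d E' | ε; A' -> b S A' | ε

E, A are directly left-recursive.
For E: α = {b a, A d}, β = {b, S A d}. Rewrite as E → β E' and E' → α E' | ε.
For A: α = {b S}, β = {a d, d b, a D}. Rewrite as A → β A' and A' → α A' | ε.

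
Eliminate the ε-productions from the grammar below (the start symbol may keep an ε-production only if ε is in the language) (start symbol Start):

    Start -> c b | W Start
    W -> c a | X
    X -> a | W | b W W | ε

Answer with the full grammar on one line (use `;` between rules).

Start -> c b | W Start; W -> c a | X; X -> a | W | b W W | b W | b

The nullable symbols are {W, X}.
ε ∉ L(G), so no ε-production is kept.
Add the nullable-subset variants: X → b W W gives b W W | b W | b.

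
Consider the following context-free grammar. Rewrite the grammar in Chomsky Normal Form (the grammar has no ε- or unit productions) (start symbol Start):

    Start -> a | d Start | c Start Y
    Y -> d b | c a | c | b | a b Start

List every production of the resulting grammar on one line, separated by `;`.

Introduce a nonterminal for each terminal appearing in a rule of length ≥ 2: X1 → d, X2 → c, X3 → b, X4 → a.
Binarize each right-hand side of length ≥ 3 by chaining fresh nonterminals (Y1, Y2, …): affected rules were Start → X2 Start Y; Y → X4 X3 Start.

Start -> a | X1 Start | X2 Y1; Y -> X1 X3 | X2 X4 | c | b | X4 Y2; X1 -> d; X2 -> c; X3 -> b; X4 -> a; Y1 -> Start Y; Y2 -> X3 Start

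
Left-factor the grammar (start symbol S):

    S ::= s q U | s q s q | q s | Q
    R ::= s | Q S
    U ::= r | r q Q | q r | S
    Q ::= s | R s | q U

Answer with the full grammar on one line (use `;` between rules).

S ::= q s | Q | s q S'; R ::= s | Q S; U ::= q r | S | r U'; Q ::= s | R s | q U; S' ::= U | s q; U' ::= eps | q Q

S has alternatives sharing prefix 's q': factor to S → s q S' with S' → U | s q.
U has alternatives sharing prefix 'r': factor to U → r U' with U' → ε | q Q.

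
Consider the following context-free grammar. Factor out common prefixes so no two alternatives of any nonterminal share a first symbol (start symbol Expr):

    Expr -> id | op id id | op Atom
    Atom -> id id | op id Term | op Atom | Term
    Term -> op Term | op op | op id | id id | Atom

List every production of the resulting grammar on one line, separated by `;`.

Expr has alternatives sharing prefix 'op': factor to Expr → op Expr1 with Expr1 → id id | Atom.
Atom has alternatives sharing prefix 'op': factor to Atom → op Atom1 with Atom1 → id Term | Atom.
Term has alternatives sharing prefix 'op': factor to Term → op Term1 with Term1 → Term | op | id.

Expr -> id | op Expr1; Atom -> id id | Term | op Atom1; Term -> id id | Atom | op Term1; Expr1 -> id id | Atom; Atom1 -> id Term | Atom; Term1 -> Term | op | id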